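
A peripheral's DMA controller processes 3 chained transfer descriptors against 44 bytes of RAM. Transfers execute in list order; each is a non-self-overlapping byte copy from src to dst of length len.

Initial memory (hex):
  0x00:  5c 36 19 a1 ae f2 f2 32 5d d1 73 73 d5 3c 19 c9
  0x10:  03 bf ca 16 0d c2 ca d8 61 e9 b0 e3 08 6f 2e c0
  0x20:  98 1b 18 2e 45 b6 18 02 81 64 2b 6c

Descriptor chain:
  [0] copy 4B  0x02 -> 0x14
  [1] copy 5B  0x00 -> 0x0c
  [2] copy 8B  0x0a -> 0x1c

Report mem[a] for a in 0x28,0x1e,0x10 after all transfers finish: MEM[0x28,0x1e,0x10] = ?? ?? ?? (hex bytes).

MEM[0x28,0x1e,0x10] = 81 5c ae

D0: mem[0x14..0x17] <- [19 a1 ae f2]
D1: mem[0x0c..0x10] <- [5c 36 19 a1 ae]
D2: mem[0x1c..0x23] <- [73 73 5c 36 19 a1 ae bf]
query mem[0x28]=0x81, mem[0x1e]=0x5c, mem[0x10]=0xae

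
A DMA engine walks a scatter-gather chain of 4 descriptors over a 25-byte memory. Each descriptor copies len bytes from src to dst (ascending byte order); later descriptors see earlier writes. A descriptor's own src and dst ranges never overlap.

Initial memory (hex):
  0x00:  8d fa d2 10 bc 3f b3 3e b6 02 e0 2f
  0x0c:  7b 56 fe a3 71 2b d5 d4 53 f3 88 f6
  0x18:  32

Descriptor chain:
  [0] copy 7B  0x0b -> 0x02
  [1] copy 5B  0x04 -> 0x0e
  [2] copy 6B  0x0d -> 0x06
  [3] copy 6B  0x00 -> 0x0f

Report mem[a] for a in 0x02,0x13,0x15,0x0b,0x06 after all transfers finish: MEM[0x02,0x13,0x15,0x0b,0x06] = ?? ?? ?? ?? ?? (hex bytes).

MEM[0x02,0x13,0x15,0x0b,0x06] = 2f 56 f3 2b 56

  after D0: wrote 7B at 0x02 = 2f7b56fea3712b
  after D1: wrote 5B at 0x0e = 56fea3712b
  after D2: wrote 6B at 0x06 = 5656fea3712b
  after D3: wrote 6B at 0x0f = 8dfa2f7b56fe
query mem[0x02]=0x2f, mem[0x13]=0x56, mem[0x15]=0xf3, mem[0x0b]=0x2b, mem[0x06]=0x56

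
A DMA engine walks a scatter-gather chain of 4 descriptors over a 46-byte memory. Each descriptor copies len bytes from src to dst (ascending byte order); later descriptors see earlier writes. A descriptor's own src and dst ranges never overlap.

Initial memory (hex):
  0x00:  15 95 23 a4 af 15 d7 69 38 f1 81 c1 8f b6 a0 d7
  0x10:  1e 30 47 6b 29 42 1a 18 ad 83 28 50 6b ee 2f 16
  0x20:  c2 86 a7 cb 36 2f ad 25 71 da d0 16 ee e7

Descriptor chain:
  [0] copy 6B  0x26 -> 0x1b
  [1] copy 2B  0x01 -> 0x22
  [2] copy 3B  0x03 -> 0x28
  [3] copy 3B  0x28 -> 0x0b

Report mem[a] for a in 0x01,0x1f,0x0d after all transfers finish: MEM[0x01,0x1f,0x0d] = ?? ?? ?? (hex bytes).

MEM[0x01,0x1f,0x0d] = 95 d0 15

D0: mem[0x1b..0x20] <- [ad 25 71 da d0 16]
D1: mem[0x22..0x23] <- [95 23]
D2: mem[0x28..0x2a] <- [a4 af 15]
D3: mem[0x0b..0x0d] <- [a4 af 15]
query mem[0x01]=0x95, mem[0x1f]=0xd0, mem[0x0d]=0x15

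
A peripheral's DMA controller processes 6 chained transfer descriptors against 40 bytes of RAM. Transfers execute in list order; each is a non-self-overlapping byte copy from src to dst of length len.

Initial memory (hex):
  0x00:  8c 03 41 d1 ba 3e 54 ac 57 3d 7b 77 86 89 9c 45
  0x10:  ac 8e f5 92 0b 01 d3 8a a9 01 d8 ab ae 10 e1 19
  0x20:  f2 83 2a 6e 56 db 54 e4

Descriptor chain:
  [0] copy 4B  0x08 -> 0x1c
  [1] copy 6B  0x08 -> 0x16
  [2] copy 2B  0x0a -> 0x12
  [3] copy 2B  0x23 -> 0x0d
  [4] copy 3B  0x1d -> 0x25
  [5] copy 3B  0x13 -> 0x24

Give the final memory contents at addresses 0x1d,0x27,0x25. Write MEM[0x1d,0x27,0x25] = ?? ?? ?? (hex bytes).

D0: mem[0x1c..0x1f] <- [57 3d 7b 77]
D1: mem[0x16..0x1b] <- [57 3d 7b 77 86 89]
D2: mem[0x12..0x13] <- [7b 77]
D3: mem[0x0d..0x0e] <- [6e 56]
D4: mem[0x25..0x27] <- [3d 7b 77]
D5: mem[0x24..0x26] <- [77 0b 01]
query mem[0x1d]=0x3d, mem[0x27]=0x77, mem[0x25]=0x0b

MEM[0x1d,0x27,0x25] = 3d 77 0b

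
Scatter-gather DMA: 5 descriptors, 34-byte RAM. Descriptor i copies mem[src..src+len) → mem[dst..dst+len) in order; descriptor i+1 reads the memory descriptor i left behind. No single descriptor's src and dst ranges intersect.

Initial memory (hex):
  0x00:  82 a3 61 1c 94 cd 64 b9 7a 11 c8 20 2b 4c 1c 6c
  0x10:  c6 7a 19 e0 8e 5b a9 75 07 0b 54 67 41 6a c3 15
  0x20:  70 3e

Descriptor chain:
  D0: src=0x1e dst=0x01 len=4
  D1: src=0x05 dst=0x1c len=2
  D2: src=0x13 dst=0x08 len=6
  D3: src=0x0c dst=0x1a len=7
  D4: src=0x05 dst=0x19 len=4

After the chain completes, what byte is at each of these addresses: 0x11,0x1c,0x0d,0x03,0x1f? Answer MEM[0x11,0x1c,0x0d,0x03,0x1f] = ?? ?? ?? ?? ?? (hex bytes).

MEM[0x11,0x1c,0x0d,0x03,0x1f] = 7a e0 07 70 7a

D0: mem[0x01..0x04] <- [c3 15 70 3e]
D1: mem[0x1c..0x1d] <- [cd 64]
D2: mem[0x08..0x0d] <- [e0 8e 5b a9 75 07]
D3: mem[0x1a..0x20] <- [75 07 1c 6c c6 7a 19]
D4: mem[0x19..0x1c] <- [cd 64 b9 e0]
query mem[0x11]=0x7a, mem[0x1c]=0xe0, mem[0x0d]=0x07, mem[0x03]=0x70, mem[0x1f]=0x7a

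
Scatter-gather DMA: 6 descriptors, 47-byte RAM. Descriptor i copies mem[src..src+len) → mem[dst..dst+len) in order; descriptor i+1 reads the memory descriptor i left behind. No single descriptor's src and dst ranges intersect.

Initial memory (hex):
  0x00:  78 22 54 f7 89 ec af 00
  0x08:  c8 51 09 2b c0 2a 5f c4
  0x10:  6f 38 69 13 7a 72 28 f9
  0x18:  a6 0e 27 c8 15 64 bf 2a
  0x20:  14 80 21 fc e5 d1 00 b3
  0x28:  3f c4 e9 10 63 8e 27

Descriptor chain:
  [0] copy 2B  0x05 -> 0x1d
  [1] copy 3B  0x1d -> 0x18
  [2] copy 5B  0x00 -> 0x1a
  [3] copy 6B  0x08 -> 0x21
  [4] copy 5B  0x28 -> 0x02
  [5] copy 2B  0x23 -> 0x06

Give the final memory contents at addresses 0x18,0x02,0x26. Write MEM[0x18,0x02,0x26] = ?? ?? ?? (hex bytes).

MEM[0x18,0x02,0x26] = ec 3f 2a

  after D0: wrote 2B at 0x1d = ecaf
  after D1: wrote 3B at 0x18 = ecaf2a
  after D2: wrote 5B at 0x1a = 782254f789
  after D3: wrote 6B at 0x21 = c851092bc02a
  after D4: wrote 5B at 0x02 = 3fc4e91063
  after D5: wrote 2B at 0x06 = 092b
query mem[0x18]=0xec, mem[0x02]=0x3f, mem[0x26]=0x2a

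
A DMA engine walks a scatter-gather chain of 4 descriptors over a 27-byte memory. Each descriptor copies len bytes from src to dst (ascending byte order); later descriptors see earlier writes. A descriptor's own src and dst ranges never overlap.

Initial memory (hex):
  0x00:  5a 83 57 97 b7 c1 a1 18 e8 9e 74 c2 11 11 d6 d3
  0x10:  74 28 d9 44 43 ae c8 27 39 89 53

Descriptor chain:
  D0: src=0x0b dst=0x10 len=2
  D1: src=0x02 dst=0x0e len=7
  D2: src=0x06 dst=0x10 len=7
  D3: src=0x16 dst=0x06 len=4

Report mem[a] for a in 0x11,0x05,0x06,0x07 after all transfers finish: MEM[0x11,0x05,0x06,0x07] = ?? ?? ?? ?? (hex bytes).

MEM[0x11,0x05,0x06,0x07] = 18 c1 11 27

#0 dst[0x10+2] := {0xc2,0x11}
#1 dst[0x0e+7] := {0x57,0x97,0xb7,0xc1,0xa1,0x18,0xe8}
#2 dst[0x10+7] := {0xa1,0x18,0xe8,0x9e,0x74,0xc2,0x11}
#3 dst[0x06+4] := {0x11,0x27,0x39,0x89}
query mem[0x11]=0x18, mem[0x05]=0xc1, mem[0x06]=0x11, mem[0x07]=0x27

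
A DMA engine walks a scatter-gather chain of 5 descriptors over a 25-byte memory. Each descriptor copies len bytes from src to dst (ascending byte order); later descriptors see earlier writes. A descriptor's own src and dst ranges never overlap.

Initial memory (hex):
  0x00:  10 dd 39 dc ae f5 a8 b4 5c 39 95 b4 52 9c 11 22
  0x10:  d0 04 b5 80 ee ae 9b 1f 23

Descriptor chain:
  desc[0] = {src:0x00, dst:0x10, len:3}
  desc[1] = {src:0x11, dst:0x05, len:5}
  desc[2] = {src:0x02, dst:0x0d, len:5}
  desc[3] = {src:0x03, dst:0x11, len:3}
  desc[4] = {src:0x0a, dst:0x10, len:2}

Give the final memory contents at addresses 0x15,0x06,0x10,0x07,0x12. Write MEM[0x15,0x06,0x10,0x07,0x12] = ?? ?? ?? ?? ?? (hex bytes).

D0: mem[0x10..0x12] <- [10 dd 39]
D1: mem[0x05..0x09] <- [dd 39 80 ee ae]
D2: mem[0x0d..0x11] <- [39 dc ae dd 39]
D3: mem[0x11..0x13] <- [dc ae dd]
D4: mem[0x10..0x11] <- [95 b4]
query mem[0x15]=0xae, mem[0x06]=0x39, mem[0x10]=0x95, mem[0x07]=0x80, mem[0x12]=0xae

MEM[0x15,0x06,0x10,0x07,0x12] = ae 39 95 80 ae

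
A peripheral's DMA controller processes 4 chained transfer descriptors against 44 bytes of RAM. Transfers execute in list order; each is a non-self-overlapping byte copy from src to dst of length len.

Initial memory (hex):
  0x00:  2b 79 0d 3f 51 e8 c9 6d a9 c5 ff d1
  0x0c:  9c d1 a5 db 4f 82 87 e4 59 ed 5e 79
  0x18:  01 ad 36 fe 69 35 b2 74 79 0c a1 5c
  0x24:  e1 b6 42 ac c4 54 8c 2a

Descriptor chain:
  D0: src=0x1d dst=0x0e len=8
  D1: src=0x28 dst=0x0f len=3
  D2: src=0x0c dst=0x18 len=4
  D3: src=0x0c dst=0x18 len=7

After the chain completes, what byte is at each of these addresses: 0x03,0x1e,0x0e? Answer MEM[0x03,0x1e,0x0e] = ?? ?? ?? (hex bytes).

MEM[0x03,0x1e,0x0e] = 3f 0c 35

D0: mem[0x0e..0x15] <- [35 b2 74 79 0c a1 5c e1]
D1: mem[0x0f..0x11] <- [c4 54 8c]
D2: mem[0x18..0x1b] <- [9c d1 35 c4]
D3: mem[0x18..0x1e] <- [9c d1 35 c4 54 8c 0c]
query mem[0x03]=0x3f, mem[0x1e]=0x0c, mem[0x0e]=0x35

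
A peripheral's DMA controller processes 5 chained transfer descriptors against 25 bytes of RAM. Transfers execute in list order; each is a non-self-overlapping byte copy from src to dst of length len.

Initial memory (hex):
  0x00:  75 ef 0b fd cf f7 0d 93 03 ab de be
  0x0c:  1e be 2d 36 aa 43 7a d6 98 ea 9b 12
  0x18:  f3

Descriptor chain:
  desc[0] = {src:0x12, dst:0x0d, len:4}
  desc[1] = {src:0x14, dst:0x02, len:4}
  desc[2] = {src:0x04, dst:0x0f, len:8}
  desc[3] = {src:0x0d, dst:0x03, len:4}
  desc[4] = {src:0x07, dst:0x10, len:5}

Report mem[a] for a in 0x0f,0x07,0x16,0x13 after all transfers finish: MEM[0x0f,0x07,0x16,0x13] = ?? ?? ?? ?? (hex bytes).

#0 dst[0x0d+4] := {0x7a,0xd6,0x98,0xea}
#1 dst[0x02+4] := {0x98,0xea,0x9b,0x12}
#2 dst[0x0f+8] := {0x9b,0x12,0x0d,0x93,0x03,0xab,0xde,0xbe}
#3 dst[0x03+4] := {0x7a,0xd6,0x9b,0x12}
#4 dst[0x10+5] := {0x93,0x03,0xab,0xde,0xbe}
query mem[0x0f]=0x9b, mem[0x07]=0x93, mem[0x16]=0xbe, mem[0x13]=0xde

MEM[0x0f,0x07,0x16,0x13] = 9b 93 be de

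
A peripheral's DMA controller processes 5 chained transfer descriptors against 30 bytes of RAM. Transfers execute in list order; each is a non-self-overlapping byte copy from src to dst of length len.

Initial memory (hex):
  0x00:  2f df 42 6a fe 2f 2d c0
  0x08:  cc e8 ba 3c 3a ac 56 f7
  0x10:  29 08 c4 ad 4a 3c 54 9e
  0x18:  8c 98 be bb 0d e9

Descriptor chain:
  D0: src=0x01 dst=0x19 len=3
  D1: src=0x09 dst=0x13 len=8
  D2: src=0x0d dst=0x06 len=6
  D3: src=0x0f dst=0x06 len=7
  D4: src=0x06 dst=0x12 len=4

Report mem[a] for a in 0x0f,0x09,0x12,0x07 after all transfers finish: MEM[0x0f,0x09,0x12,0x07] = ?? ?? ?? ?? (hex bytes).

MEM[0x0f,0x09,0x12,0x07] = f7 c4 f7 29

  after D0: wrote 3B at 0x19 = df426a
  after D1: wrote 8B at 0x13 = e8ba3c3aac56f729
  after D2: wrote 6B at 0x06 = ac56f72908c4
  after D3: wrote 7B at 0x06 = f72908c4e8ba3c
  after D4: wrote 4B at 0x12 = f72908c4
query mem[0x0f]=0xf7, mem[0x09]=0xc4, mem[0x12]=0xf7, mem[0x07]=0x29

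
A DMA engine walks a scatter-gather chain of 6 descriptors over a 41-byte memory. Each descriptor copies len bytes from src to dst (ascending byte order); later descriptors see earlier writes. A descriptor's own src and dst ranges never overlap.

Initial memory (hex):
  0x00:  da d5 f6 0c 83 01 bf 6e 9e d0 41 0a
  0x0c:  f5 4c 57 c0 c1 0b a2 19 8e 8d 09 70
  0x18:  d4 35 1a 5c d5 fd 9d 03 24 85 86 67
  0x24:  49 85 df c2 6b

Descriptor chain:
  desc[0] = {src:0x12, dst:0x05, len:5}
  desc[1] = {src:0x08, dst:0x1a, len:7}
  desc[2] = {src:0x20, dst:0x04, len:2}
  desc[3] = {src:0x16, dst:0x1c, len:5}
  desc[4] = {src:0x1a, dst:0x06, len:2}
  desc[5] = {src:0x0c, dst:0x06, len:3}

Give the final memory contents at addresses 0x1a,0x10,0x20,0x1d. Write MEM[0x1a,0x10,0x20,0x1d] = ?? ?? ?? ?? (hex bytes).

  after D0: wrote 5B at 0x05 = a2198e8d09
  after D1: wrote 7B at 0x1a = 8d09410af54c57
  after D2: wrote 2B at 0x04 = 5785
  after D3: wrote 5B at 0x1c = 0970d4358d
  after D4: wrote 2B at 0x06 = 8d09
  after D5: wrote 3B at 0x06 = f54c57
query mem[0x1a]=0x8d, mem[0x10]=0xc1, mem[0x20]=0x8d, mem[0x1d]=0x70

MEM[0x1a,0x10,0x20,0x1d] = 8d c1 8d 70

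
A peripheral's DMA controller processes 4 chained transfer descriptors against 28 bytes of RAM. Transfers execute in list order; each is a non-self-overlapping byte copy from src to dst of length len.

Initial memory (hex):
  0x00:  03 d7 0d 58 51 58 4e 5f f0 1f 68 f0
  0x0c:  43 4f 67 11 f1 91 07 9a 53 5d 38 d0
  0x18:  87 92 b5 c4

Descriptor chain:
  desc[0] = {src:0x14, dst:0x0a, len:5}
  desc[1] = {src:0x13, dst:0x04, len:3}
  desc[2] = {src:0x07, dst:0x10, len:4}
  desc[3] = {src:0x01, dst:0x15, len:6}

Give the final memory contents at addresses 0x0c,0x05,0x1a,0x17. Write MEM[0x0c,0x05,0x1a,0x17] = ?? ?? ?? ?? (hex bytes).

MEM[0x0c,0x05,0x1a,0x17] = 38 53 5d 58

[0] 0x14->0x0a len=5 : 53 5d 38 d0 87
[1] 0x13->0x04 len=3 : 9a 53 5d
[2] 0x07->0x10 len=4 : 5f f0 1f 53
[3] 0x01->0x15 len=6 : d7 0d 58 9a 53 5d
query mem[0x0c]=0x38, mem[0x05]=0x53, mem[0x1a]=0x5d, mem[0x17]=0x58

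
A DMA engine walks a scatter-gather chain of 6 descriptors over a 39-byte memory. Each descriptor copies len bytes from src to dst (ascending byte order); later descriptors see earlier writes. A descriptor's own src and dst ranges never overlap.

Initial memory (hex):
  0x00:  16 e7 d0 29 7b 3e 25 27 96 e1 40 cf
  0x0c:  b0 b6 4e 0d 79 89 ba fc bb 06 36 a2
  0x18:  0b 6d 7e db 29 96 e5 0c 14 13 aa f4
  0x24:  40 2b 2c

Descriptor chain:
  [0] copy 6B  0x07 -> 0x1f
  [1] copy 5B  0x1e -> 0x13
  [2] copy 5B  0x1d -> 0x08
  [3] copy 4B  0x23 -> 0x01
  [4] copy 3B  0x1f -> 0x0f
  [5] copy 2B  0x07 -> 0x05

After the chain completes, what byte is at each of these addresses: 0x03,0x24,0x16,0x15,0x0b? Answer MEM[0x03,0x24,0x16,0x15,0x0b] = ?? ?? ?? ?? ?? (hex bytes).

[0] 0x07->0x1f len=6 : 27 96 e1 40 cf b0
[1] 0x1e->0x13 len=5 : e5 27 96 e1 40
[2] 0x1d->0x08 len=5 : 96 e5 27 96 e1
[3] 0x23->0x01 len=4 : cf b0 2b 2c
[4] 0x1f->0x0f len=3 : 27 96 e1
[5] 0x07->0x05 len=2 : 27 96
query mem[0x03]=0x2b, mem[0x24]=0xb0, mem[0x16]=0xe1, mem[0x15]=0x96, mem[0x0b]=0x96

MEM[0x03,0x24,0x16,0x15,0x0b] = 2b b0 e1 96 96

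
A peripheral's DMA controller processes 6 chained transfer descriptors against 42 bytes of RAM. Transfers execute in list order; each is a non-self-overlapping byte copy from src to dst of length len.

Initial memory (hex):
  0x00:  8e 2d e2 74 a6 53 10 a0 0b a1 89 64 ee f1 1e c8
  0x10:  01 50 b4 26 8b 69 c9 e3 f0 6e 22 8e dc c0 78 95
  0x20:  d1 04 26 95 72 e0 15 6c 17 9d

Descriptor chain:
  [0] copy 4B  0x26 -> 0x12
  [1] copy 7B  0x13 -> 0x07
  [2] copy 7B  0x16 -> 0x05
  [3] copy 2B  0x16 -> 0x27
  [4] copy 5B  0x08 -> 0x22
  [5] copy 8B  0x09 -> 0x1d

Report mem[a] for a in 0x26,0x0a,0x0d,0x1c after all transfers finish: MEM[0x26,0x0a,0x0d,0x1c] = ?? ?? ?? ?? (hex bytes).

#0 dst[0x12+4] := {0x15,0x6c,0x17,0x9d}
#1 dst[0x07+7] := {0x6c,0x17,0x9d,0xc9,0xe3,0xf0,0x6e}
#2 dst[0x05+7] := {0xc9,0xe3,0xf0,0x6e,0x22,0x8e,0xdc}
#3 dst[0x27+2] := {0xc9,0xe3}
#4 dst[0x22+5] := {0x6e,0x22,0x8e,0xdc,0xf0}
#5 dst[0x1d+8] := {0x22,0x8e,0xdc,0xf0,0x6e,0x1e,0xc8,0x01}
query mem[0x26]=0xf0, mem[0x0a]=0x8e, mem[0x0d]=0x6e, mem[0x1c]=0xdc

MEM[0x26,0x0a,0x0d,0x1c] = f0 8e 6e dc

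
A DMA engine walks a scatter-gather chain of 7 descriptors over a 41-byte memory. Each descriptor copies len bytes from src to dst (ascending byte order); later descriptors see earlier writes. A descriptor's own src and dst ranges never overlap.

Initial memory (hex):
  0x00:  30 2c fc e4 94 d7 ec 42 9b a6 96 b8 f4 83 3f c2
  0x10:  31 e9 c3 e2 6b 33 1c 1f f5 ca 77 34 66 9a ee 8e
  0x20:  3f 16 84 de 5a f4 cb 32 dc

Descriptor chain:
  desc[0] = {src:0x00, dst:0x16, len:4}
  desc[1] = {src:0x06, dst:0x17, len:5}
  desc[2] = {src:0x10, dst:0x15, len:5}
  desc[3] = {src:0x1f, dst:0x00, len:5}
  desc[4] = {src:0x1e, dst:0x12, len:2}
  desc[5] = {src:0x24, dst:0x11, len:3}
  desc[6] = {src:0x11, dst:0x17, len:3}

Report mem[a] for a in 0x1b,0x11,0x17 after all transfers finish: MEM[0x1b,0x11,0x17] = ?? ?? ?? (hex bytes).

MEM[0x1b,0x11,0x17] = 96 5a 5a

[0] 0x00->0x16 len=4 : 30 2c fc e4
[1] 0x06->0x17 len=5 : ec 42 9b a6 96
[2] 0x10->0x15 len=5 : 31 e9 c3 e2 6b
[3] 0x1f->0x00 len=5 : 8e 3f 16 84 de
[4] 0x1e->0x12 len=2 : ee 8e
[5] 0x24->0x11 len=3 : 5a f4 cb
[6] 0x11->0x17 len=3 : 5a f4 cb
query mem[0x1b]=0x96, mem[0x11]=0x5a, mem[0x17]=0x5a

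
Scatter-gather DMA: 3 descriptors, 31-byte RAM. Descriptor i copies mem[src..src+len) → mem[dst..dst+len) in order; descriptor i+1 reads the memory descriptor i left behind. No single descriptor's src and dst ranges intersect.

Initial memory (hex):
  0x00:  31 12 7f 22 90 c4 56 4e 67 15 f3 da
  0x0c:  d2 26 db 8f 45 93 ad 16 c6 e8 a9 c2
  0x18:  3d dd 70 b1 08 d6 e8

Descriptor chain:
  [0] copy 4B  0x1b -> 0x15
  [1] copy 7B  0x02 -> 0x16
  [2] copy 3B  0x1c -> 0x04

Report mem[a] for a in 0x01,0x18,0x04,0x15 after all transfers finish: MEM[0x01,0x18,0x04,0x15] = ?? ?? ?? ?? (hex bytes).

MEM[0x01,0x18,0x04,0x15] = 12 90 67 b1

  after D0: wrote 4B at 0x15 = b108d6e8
  after D1: wrote 7B at 0x16 = 7f2290c4564e67
  after D2: wrote 3B at 0x04 = 67d6e8
query mem[0x01]=0x12, mem[0x18]=0x90, mem[0x04]=0x67, mem[0x15]=0xb1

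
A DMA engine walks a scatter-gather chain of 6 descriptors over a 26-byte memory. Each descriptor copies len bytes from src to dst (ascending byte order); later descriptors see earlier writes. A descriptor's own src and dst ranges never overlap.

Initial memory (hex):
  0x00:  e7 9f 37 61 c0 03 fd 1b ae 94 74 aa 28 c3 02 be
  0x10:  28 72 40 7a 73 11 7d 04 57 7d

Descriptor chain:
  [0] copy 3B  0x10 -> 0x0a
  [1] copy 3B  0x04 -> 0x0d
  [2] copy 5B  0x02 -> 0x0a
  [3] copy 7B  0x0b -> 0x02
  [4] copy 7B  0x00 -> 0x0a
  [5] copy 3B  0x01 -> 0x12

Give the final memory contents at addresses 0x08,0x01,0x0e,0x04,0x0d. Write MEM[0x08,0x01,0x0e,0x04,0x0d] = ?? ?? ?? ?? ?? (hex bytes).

MEM[0x08,0x01,0x0e,0x04,0x0d] = 72 9f 03 03 c0

D0: mem[0x0a..0x0c] <- [28 72 40]
D1: mem[0x0d..0x0f] <- [c0 03 fd]
D2: mem[0x0a..0x0e] <- [37 61 c0 03 fd]
D3: mem[0x02..0x08] <- [61 c0 03 fd fd 28 72]
D4: mem[0x0a..0x10] <- [e7 9f 61 c0 03 fd fd]
D5: mem[0x12..0x14] <- [9f 61 c0]
query mem[0x08]=0x72, mem[0x01]=0x9f, mem[0x0e]=0x03, mem[0x04]=0x03, mem[0x0d]=0xc0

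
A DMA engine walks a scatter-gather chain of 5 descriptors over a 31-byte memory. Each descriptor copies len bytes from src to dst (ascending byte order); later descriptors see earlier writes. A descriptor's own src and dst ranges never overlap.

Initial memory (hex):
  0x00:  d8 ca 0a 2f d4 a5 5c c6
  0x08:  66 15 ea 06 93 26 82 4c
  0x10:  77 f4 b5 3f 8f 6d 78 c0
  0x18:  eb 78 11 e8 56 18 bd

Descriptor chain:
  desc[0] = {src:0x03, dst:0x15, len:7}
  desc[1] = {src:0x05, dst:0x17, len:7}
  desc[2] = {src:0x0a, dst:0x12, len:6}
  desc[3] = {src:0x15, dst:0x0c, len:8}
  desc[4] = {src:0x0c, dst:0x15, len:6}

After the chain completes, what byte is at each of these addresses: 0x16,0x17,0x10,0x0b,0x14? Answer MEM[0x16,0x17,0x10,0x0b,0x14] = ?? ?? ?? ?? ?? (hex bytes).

MEM[0x16,0x17,0x10,0x0b,0x14] = 82 4c c6 06 93

  after D0: wrote 7B at 0x15 = 2fd4a55cc66615
  after D1: wrote 7B at 0x17 = a55cc66615ea06
  after D2: wrote 6B at 0x12 = ea069326824c
  after D3: wrote 8B at 0x0c = 26824c5cc66615ea
  after D4: wrote 6B at 0x15 = 26824c5cc666
query mem[0x16]=0x82, mem[0x17]=0x4c, mem[0x10]=0xc6, mem[0x0b]=0x06, mem[0x14]=0x93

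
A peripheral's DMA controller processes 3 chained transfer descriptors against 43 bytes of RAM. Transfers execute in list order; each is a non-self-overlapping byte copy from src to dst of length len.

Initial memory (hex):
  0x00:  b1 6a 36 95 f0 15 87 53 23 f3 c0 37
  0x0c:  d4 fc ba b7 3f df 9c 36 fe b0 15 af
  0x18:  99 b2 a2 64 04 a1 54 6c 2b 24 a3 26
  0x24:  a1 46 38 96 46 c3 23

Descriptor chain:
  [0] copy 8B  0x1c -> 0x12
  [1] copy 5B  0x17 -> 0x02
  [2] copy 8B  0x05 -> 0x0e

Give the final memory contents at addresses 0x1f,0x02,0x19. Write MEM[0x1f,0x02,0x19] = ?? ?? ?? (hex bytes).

D0: mem[0x12..0x19] <- [04 a1 54 6c 2b 24 a3 26]
D1: mem[0x02..0x06] <- [24 a3 26 a2 64]
D2: mem[0x0e..0x15] <- [a2 64 53 23 f3 c0 37 d4]
query mem[0x1f]=0x6c, mem[0x02]=0x24, mem[0x19]=0x26

MEM[0x1f,0x02,0x19] = 6c 24 26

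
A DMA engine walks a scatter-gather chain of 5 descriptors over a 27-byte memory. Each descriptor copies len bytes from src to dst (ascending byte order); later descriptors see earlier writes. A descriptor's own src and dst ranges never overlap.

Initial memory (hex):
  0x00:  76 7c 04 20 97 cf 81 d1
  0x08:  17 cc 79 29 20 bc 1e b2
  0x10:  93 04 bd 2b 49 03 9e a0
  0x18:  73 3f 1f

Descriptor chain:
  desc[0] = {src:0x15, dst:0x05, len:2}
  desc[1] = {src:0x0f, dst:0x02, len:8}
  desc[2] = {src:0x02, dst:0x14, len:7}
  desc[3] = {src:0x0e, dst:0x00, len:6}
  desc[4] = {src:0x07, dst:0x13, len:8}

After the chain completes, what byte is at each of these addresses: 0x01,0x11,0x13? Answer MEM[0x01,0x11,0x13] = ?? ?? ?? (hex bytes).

MEM[0x01,0x11,0x13] = b2 04 49

D0: mem[0x05..0x06] <- [03 9e]
D1: mem[0x02..0x09] <- [b2 93 04 bd 2b 49 03 9e]
D2: mem[0x14..0x1a] <- [b2 93 04 bd 2b 49 03]
D3: mem[0x00..0x05] <- [1e b2 93 04 bd 2b]
D4: mem[0x13..0x1a] <- [49 03 9e 79 29 20 bc 1e]
query mem[0x01]=0xb2, mem[0x11]=0x04, mem[0x13]=0x49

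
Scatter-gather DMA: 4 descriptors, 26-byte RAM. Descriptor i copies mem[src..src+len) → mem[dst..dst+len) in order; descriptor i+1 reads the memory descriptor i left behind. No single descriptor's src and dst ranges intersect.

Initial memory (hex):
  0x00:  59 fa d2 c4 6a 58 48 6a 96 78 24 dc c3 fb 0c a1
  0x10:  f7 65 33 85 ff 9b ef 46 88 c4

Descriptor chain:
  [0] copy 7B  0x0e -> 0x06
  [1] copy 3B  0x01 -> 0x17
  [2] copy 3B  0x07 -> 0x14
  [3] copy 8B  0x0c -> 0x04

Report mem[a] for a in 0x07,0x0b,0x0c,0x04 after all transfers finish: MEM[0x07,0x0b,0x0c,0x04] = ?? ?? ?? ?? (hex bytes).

D0: mem[0x06..0x0c] <- [0c a1 f7 65 33 85 ff]
D1: mem[0x17..0x19] <- [fa d2 c4]
D2: mem[0x14..0x16] <- [a1 f7 65]
D3: mem[0x04..0x0b] <- [ff fb 0c a1 f7 65 33 85]
query mem[0x07]=0xa1, mem[0x0b]=0x85, mem[0x0c]=0xff, mem[0x04]=0xff

MEM[0x07,0x0b,0x0c,0x04] = a1 85 ff ff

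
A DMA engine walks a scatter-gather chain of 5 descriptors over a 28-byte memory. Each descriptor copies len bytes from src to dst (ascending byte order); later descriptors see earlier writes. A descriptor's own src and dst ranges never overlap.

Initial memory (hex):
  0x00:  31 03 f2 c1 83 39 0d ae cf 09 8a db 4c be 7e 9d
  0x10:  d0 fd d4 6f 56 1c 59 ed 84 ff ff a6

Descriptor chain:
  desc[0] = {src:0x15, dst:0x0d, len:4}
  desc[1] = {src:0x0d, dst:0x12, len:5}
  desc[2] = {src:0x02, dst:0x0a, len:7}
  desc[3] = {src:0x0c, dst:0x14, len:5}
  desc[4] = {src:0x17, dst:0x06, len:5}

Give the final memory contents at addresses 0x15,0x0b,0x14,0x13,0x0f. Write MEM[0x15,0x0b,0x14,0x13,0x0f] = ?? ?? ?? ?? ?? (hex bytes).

#0 dst[0x0d+4] := {0x1c,0x59,0xed,0x84}
#1 dst[0x12+5] := {0x1c,0x59,0xed,0x84,0xfd}
#2 dst[0x0a+7] := {0xf2,0xc1,0x83,0x39,0x0d,0xae,0xcf}
#3 dst[0x14+5] := {0x83,0x39,0x0d,0xae,0xcf}
#4 dst[0x06+5] := {0xae,0xcf,0xff,0xff,0xa6}
query mem[0x15]=0x39, mem[0x0b]=0xc1, mem[0x14]=0x83, mem[0x13]=0x59, mem[0x0f]=0xae

MEM[0x15,0x0b,0x14,0x13,0x0f] = 39 c1 83 59 ae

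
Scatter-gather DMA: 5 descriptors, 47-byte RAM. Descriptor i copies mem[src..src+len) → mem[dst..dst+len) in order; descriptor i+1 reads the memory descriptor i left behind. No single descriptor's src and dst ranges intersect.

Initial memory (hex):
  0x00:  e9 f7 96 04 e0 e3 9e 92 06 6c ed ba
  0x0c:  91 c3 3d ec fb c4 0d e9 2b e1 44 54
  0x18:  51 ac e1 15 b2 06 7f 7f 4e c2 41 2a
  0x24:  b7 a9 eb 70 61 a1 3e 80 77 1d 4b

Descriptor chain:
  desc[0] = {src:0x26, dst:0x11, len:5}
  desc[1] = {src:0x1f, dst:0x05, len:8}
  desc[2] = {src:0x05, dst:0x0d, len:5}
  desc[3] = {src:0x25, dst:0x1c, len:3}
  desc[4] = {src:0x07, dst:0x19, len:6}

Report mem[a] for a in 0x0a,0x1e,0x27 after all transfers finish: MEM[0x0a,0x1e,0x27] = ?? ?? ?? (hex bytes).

MEM[0x0a,0x1e,0x27] = b7 eb 70

#0 dst[0x11+5] := {0xeb,0x70,0x61,0xa1,0x3e}
#1 dst[0x05+8] := {0x7f,0x4e,0xc2,0x41,0x2a,0xb7,0xa9,0xeb}
#2 dst[0x0d+5] := {0x7f,0x4e,0xc2,0x41,0x2a}
#3 dst[0x1c+3] := {0xa9,0xeb,0x70}
#4 dst[0x19+6] := {0xc2,0x41,0x2a,0xb7,0xa9,0xeb}
query mem[0x0a]=0xb7, mem[0x1e]=0xeb, mem[0x27]=0x70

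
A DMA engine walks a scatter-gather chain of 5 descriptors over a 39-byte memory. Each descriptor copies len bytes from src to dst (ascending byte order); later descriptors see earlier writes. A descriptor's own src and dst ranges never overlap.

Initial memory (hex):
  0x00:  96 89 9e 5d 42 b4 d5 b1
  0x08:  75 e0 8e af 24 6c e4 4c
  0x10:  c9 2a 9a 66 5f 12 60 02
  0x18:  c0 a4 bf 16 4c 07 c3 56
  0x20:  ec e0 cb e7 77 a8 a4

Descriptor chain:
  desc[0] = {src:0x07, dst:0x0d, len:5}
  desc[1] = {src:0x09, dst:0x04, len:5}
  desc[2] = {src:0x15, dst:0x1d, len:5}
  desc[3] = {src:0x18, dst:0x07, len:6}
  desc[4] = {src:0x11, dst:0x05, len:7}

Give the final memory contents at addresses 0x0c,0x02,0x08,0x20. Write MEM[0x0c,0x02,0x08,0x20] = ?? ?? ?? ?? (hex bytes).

D0: mem[0x0d..0x11] <- [b1 75 e0 8e af]
D1: mem[0x04..0x08] <- [e0 8e af 24 b1]
D2: mem[0x1d..0x21] <- [12 60 02 c0 a4]
D3: mem[0x07..0x0c] <- [c0 a4 bf 16 4c 12]
D4: mem[0x05..0x0b] <- [af 9a 66 5f 12 60 02]
query mem[0x0c]=0x12, mem[0x02]=0x9e, mem[0x08]=0x5f, mem[0x20]=0xc0

MEM[0x0c,0x02,0x08,0x20] = 12 9e 5f c0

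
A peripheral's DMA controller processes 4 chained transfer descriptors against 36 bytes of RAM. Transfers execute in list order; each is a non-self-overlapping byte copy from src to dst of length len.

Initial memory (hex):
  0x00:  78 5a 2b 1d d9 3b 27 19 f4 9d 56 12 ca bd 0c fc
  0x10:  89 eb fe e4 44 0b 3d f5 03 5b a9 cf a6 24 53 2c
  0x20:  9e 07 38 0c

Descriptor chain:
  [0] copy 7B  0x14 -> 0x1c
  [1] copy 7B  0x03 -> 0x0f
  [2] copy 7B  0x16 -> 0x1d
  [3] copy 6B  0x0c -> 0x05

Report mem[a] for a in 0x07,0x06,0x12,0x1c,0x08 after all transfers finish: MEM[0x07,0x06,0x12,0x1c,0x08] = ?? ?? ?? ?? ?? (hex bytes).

MEM[0x07,0x06,0x12,0x1c,0x08] = 0c bd 27 44 1d

D0: mem[0x1c..0x22] <- [44 0b 3d f5 03 5b a9]
D1: mem[0x0f..0x15] <- [1d d9 3b 27 19 f4 9d]
D2: mem[0x1d..0x23] <- [3d f5 03 5b a9 cf 44]
D3: mem[0x05..0x0a] <- [ca bd 0c 1d d9 3b]
query mem[0x07]=0x0c, mem[0x06]=0xbd, mem[0x12]=0x27, mem[0x1c]=0x44, mem[0x08]=0x1d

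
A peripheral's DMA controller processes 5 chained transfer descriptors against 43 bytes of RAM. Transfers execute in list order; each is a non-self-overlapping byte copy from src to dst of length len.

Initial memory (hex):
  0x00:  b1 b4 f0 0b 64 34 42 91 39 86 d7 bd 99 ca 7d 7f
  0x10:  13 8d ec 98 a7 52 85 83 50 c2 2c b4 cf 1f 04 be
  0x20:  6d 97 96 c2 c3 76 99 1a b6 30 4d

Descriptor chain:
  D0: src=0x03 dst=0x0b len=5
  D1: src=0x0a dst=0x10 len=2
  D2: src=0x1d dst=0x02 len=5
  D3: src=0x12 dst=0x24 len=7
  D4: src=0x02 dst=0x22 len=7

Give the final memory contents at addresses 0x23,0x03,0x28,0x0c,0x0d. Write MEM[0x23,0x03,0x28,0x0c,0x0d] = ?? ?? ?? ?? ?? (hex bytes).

MEM[0x23,0x03,0x28,0x0c,0x0d] = 04 04 39 64 34

D0: mem[0x0b..0x0f] <- [0b 64 34 42 91]
D1: mem[0x10..0x11] <- [d7 0b]
D2: mem[0x02..0x06] <- [1f 04 be 6d 97]
D3: mem[0x24..0x2a] <- [ec 98 a7 52 85 83 50]
D4: mem[0x22..0x28] <- [1f 04 be 6d 97 91 39]
query mem[0x23]=0x04, mem[0x03]=0x04, mem[0x28]=0x39, mem[0x0c]=0x64, mem[0x0d]=0x34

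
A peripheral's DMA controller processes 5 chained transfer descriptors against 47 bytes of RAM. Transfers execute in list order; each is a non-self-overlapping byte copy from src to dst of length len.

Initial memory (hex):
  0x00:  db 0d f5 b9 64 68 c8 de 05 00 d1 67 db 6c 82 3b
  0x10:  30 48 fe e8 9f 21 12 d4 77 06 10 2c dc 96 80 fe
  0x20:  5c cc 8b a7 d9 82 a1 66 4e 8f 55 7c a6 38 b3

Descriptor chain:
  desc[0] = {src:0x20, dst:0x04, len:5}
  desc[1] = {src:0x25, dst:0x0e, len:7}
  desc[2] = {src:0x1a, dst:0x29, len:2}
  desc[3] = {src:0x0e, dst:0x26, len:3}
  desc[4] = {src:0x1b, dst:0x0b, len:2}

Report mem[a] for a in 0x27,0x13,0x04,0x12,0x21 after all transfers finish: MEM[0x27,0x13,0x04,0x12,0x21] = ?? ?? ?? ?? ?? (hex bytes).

#0 dst[0x04+5] := {0x5c,0xcc,0x8b,0xa7,0xd9}
#1 dst[0x0e+7] := {0x82,0xa1,0x66,0x4e,0x8f,0x55,0x7c}
#2 dst[0x29+2] := {0x10,0x2c}
#3 dst[0x26+3] := {0x82,0xa1,0x66}
#4 dst[0x0b+2] := {0x2c,0xdc}
query mem[0x27]=0xa1, mem[0x13]=0x55, mem[0x04]=0x5c, mem[0x12]=0x8f, mem[0x21]=0xcc

MEM[0x27,0x13,0x04,0x12,0x21] = a1 55 5c 8f cc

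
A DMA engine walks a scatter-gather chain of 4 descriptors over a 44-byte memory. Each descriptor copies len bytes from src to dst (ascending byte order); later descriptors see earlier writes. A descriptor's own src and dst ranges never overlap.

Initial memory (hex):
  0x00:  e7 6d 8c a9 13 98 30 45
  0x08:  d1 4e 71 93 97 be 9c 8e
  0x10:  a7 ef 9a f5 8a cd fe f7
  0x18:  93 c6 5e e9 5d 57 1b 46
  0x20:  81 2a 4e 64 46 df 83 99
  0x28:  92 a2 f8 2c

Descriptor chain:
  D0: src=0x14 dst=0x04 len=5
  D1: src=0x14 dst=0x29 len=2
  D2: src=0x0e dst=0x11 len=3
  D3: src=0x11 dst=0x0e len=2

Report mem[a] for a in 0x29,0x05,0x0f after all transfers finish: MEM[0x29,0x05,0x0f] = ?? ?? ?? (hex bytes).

#0 dst[0x04+5] := {0x8a,0xcd,0xfe,0xf7,0x93}
#1 dst[0x29+2] := {0x8a,0xcd}
#2 dst[0x11+3] := {0x9c,0x8e,0xa7}
#3 dst[0x0e+2] := {0x9c,0x8e}
query mem[0x29]=0x8a, mem[0x05]=0xcd, mem[0x0f]=0x8e

MEM[0x29,0x05,0x0f] = 8a cd 8e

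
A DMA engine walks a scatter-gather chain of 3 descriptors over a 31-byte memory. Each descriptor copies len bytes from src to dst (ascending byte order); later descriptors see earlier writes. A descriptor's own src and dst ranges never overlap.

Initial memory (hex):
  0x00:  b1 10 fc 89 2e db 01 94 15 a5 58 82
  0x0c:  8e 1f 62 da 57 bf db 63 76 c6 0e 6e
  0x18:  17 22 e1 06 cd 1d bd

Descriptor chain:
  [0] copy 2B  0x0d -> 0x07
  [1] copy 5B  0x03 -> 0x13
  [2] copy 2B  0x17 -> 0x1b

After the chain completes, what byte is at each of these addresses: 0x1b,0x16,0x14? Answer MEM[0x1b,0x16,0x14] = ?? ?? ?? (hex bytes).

MEM[0x1b,0x16,0x14] = 1f 01 2e

#0 dst[0x07+2] := {0x1f,0x62}
#1 dst[0x13+5] := {0x89,0x2e,0xdb,0x01,0x1f}
#2 dst[0x1b+2] := {0x1f,0x17}
query mem[0x1b]=0x1f, mem[0x16]=0x01, mem[0x14]=0x2e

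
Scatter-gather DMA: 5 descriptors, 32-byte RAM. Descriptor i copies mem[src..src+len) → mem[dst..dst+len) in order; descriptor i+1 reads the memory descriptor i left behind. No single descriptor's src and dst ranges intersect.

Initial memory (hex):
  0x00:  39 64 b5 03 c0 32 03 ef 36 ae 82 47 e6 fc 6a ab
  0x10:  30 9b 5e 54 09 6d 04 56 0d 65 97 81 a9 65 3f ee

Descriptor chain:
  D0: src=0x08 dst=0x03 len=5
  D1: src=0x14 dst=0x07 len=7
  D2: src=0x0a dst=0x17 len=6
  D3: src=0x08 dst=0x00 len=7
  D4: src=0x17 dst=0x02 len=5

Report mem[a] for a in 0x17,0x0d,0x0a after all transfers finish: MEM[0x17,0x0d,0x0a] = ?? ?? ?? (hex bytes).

[0] 0x08->0x03 len=5 : 36 ae 82 47 e6
[1] 0x14->0x07 len=7 : 09 6d 04 56 0d 65 97
[2] 0x0a->0x17 len=6 : 56 0d 65 97 6a ab
[3] 0x08->0x00 len=7 : 6d 04 56 0d 65 97 6a
[4] 0x17->0x02 len=5 : 56 0d 65 97 6a
query mem[0x17]=0x56, mem[0x0d]=0x97, mem[0x0a]=0x56

MEM[0x17,0x0d,0x0a] = 56 97 56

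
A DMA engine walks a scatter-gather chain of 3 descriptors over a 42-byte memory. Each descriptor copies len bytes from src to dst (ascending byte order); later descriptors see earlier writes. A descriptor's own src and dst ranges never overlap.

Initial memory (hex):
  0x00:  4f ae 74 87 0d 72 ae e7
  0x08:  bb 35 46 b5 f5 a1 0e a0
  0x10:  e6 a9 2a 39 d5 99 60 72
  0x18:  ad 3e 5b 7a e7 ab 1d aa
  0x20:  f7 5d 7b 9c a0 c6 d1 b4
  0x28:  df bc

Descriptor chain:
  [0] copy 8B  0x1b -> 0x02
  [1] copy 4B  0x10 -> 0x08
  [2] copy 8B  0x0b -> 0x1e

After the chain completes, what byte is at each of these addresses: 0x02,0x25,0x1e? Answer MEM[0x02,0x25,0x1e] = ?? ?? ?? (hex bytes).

MEM[0x02,0x25,0x1e] = 7a 2a 39

D0: mem[0x02..0x09] <- [7a e7 ab 1d aa f7 5d 7b]
D1: mem[0x08..0x0b] <- [e6 a9 2a 39]
D2: mem[0x1e..0x25] <- [39 f5 a1 0e a0 e6 a9 2a]
query mem[0x02]=0x7a, mem[0x25]=0x2a, mem[0x1e]=0x39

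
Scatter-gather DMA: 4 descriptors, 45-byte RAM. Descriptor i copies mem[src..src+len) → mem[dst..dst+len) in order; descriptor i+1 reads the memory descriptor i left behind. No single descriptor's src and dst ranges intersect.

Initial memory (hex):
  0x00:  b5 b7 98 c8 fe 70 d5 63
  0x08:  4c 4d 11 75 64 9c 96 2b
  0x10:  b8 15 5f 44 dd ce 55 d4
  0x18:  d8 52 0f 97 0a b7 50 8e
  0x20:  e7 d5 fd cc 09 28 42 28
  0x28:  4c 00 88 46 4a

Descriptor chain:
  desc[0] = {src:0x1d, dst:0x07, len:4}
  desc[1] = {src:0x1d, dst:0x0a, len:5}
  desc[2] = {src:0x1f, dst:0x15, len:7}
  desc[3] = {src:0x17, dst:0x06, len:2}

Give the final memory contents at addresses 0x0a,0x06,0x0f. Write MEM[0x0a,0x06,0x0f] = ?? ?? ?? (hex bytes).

D0: mem[0x07..0x0a] <- [b7 50 8e e7]
D1: mem[0x0a..0x0e] <- [b7 50 8e e7 d5]
D2: mem[0x15..0x1b] <- [8e e7 d5 fd cc 09 28]
D3: mem[0x06..0x07] <- [d5 fd]
query mem[0x0a]=0xb7, mem[0x06]=0xd5, mem[0x0f]=0x2b

MEM[0x0a,0x06,0x0f] = b7 d5 2b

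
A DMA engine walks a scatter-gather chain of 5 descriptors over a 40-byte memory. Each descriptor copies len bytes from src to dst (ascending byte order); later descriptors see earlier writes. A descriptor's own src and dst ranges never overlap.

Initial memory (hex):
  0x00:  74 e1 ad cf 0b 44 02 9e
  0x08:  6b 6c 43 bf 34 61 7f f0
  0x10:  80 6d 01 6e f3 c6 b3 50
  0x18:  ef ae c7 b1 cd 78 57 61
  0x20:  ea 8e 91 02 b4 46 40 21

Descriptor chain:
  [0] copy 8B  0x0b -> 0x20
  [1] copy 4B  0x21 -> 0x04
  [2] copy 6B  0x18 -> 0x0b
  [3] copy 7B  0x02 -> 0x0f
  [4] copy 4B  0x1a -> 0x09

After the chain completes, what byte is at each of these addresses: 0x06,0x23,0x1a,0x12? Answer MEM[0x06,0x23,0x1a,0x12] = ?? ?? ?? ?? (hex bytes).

  after D0: wrote 8B at 0x20 = bf34617ff0806d01
  after D1: wrote 4B at 0x04 = 34617ff0
  after D2: wrote 6B at 0x0b = efaec7b1cd78
  after D3: wrote 7B at 0x0f = adcf34617ff06b
  after D4: wrote 4B at 0x09 = c7b1cd78
query mem[0x06]=0x7f, mem[0x23]=0x7f, mem[0x1a]=0xc7, mem[0x12]=0x61

MEM[0x06,0x23,0x1a,0x12] = 7f 7f c7 61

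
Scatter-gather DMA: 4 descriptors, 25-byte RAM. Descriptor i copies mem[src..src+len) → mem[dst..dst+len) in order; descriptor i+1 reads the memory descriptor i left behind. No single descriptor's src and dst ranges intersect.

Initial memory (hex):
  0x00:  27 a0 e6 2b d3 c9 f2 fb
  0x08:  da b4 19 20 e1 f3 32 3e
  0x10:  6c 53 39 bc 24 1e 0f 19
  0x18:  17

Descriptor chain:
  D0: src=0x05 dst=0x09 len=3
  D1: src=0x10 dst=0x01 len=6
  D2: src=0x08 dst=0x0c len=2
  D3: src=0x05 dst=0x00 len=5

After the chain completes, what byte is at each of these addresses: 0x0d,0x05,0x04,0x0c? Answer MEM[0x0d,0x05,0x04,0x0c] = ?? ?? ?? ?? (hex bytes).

MEM[0x0d,0x05,0x04,0x0c] = c9 24 c9 da

D0: mem[0x09..0x0b] <- [c9 f2 fb]
D1: mem[0x01..0x06] <- [6c 53 39 bc 24 1e]
D2: mem[0x0c..0x0d] <- [da c9]
D3: mem[0x00..0x04] <- [24 1e fb da c9]
query mem[0x0d]=0xc9, mem[0x05]=0x24, mem[0x04]=0xc9, mem[0x0c]=0xda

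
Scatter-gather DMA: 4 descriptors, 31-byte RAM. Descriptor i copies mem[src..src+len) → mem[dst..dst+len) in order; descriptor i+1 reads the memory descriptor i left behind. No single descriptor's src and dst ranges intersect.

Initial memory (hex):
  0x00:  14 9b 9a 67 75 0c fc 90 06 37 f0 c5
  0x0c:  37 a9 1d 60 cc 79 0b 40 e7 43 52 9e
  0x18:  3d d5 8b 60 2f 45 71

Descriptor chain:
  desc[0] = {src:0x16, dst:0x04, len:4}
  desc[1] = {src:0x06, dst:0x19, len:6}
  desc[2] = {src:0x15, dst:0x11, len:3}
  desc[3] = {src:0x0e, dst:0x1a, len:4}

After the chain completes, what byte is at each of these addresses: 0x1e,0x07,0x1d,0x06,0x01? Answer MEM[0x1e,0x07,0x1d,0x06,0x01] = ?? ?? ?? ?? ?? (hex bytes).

  after D0: wrote 4B at 0x04 = 529e3dd5
  after D1: wrote 6B at 0x19 = 3dd50637f0c5
  after D2: wrote 3B at 0x11 = 43529e
  after D3: wrote 4B at 0x1a = 1d60cc43
query mem[0x1e]=0xc5, mem[0x07]=0xd5, mem[0x1d]=0x43, mem[0x06]=0x3d, mem[0x01]=0x9b

MEM[0x1e,0x07,0x1d,0x06,0x01] = c5 d5 43 3d 9b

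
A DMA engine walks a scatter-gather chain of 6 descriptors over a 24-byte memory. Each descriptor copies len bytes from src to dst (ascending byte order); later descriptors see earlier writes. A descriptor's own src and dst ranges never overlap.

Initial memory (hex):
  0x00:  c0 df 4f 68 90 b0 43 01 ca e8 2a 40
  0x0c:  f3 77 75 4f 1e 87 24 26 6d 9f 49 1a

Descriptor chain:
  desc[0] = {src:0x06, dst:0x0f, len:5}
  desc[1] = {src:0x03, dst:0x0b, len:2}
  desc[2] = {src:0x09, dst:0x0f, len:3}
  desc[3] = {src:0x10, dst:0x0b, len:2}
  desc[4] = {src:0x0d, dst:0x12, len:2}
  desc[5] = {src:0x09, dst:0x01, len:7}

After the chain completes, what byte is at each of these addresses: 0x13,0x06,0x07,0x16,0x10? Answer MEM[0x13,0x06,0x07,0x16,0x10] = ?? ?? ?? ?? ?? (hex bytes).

D0: mem[0x0f..0x13] <- [43 01 ca e8 2a]
D1: mem[0x0b..0x0c] <- [68 90]
D2: mem[0x0f..0x11] <- [e8 2a 68]
D3: mem[0x0b..0x0c] <- [2a 68]
D4: mem[0x12..0x13] <- [77 75]
D5: mem[0x01..0x07] <- [e8 2a 2a 68 77 75 e8]
query mem[0x13]=0x75, mem[0x06]=0x75, mem[0x07]=0xe8, mem[0x16]=0x49, mem[0x10]=0x2a

MEM[0x13,0x06,0x07,0x16,0x10] = 75 75 e8 49 2a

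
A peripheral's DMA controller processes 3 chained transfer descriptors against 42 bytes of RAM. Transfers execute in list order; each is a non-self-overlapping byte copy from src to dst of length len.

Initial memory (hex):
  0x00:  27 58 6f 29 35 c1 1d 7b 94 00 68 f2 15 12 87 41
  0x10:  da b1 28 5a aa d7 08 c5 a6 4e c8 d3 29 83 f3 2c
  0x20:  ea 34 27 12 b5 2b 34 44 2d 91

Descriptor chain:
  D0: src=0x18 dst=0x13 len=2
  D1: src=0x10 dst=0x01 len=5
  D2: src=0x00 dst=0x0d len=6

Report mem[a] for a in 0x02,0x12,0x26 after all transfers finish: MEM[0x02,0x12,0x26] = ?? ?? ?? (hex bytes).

#0 dst[0x13+2] := {0xa6,0x4e}
#1 dst[0x01+5] := {0xda,0xb1,0x28,0xa6,0x4e}
#2 dst[0x0d+6] := {0x27,0xda,0xb1,0x28,0xa6,0x4e}
query mem[0x02]=0xb1, mem[0x12]=0x4e, mem[0x26]=0x34

MEM[0x02,0x12,0x26] = b1 4e 34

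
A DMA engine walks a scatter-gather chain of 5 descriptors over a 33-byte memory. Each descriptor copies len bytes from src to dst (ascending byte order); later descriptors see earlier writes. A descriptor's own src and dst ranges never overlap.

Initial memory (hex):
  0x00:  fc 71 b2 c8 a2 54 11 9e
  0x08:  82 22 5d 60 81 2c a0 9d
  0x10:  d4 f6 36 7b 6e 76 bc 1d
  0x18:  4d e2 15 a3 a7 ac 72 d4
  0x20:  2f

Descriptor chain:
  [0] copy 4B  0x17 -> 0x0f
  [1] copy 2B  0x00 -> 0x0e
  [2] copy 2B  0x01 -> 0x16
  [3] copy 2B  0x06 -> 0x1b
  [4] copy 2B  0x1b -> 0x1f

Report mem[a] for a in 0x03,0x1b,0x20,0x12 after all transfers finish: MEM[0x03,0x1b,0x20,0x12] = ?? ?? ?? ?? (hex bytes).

MEM[0x03,0x1b,0x20,0x12] = c8 11 9e 15

D0: mem[0x0f..0x12] <- [1d 4d e2 15]
D1: mem[0x0e..0x0f] <- [fc 71]
D2: mem[0x16..0x17] <- [71 b2]
D3: mem[0x1b..0x1c] <- [11 9e]
D4: mem[0x1f..0x20] <- [11 9e]
query mem[0x03]=0xc8, mem[0x1b]=0x11, mem[0x20]=0x9e, mem[0x12]=0x15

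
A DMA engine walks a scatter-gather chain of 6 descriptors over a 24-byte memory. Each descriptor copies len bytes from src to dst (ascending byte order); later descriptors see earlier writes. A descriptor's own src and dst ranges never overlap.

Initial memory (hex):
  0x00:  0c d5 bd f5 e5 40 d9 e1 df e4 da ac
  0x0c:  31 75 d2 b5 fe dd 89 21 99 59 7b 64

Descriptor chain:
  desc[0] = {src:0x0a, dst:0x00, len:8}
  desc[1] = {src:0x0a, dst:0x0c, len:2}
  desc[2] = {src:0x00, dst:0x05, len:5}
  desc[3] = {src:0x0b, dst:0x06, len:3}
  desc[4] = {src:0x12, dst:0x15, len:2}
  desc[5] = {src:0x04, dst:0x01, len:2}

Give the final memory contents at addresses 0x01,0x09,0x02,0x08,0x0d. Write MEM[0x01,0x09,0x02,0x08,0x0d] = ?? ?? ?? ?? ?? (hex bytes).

  after D0: wrote 8B at 0x00 = daac3175d2b5fedd
  after D1: wrote 2B at 0x0c = daac
  after D2: wrote 5B at 0x05 = daac3175d2
  after D3: wrote 3B at 0x06 = acdaac
  after D4: wrote 2B at 0x15 = 8921
  after D5: wrote 2B at 0x01 = d2da
query mem[0x01]=0xd2, mem[0x09]=0xd2, mem[0x02]=0xda, mem[0x08]=0xac, mem[0x0d]=0xac

MEM[0x01,0x09,0x02,0x08,0x0d] = d2 d2 da ac ac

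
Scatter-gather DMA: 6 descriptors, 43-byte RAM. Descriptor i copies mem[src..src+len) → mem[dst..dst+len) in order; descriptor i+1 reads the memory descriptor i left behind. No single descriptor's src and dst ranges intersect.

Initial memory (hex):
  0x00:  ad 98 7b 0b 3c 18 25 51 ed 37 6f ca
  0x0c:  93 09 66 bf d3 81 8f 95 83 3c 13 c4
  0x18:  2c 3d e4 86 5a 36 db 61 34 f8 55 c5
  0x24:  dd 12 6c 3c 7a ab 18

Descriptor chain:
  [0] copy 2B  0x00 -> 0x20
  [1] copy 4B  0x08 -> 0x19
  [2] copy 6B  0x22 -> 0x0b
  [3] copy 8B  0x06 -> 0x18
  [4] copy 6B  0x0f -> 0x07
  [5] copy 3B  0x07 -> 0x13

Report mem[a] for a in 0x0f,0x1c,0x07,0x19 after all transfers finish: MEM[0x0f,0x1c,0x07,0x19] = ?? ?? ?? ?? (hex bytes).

D0: mem[0x20..0x21] <- [ad 98]
D1: mem[0x19..0x1c] <- [ed 37 6f ca]
D2: mem[0x0b..0x10] <- [55 c5 dd 12 6c 3c]
D3: mem[0x18..0x1f] <- [25 51 ed 37 6f 55 c5 dd]
D4: mem[0x07..0x0c] <- [6c 3c 81 8f 95 83]
D5: mem[0x13..0x15] <- [6c 3c 81]
query mem[0x0f]=0x6c, mem[0x1c]=0x6f, mem[0x07]=0x6c, mem[0x19]=0x51

MEM[0x0f,0x1c,0x07,0x19] = 6c 6f 6c 51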